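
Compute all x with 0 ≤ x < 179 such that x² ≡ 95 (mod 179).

Since 179 ≡ 3 (mod 4), a square root of 95 is 95^((179+1)/4) = 95^45 mod 179.
Repeated squaring: 95^2≡75, 95^4≡76, 95^8≡48, 95^16≡156, 95^32≡171 (mod 179).
95^45 = 95^(32+8+4+1) ≡ 51 (mod 179).
Check: 51² = 2601 ≡ 95 (mod 179). The two roots are 51 and 128.

51, 128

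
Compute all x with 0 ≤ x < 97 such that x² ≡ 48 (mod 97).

40, 57

97 ≡ 1 (mod 4), so we find a root by search.
Trying successive values, 40² = 1600 ≡ 48 (mod 97). The other root is 97 − 40 = 57.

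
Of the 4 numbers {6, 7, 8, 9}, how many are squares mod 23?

(6/23) = +1 → QR.
(7/23) = -1 → non-residue.
(8/23) = +1 → QR.
(9/23) = +1 → QR.
Total quadratic residues among the 4: 3.

3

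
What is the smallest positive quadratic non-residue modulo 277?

(2/277) = −1, so 2 is the smallest positive non-residue mod 277.

2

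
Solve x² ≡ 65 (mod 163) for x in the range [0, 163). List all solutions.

37, 126

Since 163 ≡ 3 (mod 4), a square root of 65 is 65^((163+1)/4) = 65^41 mod 163.
Repeated squaring: 65^2≡150, 65^4≡6, 65^8≡36, 65^16≡155, 65^32≡64 (mod 163).
65^41 = 65^(32+8+1) ≡ 126 (mod 163).
Check: 126² = 15876 ≡ 65 (mod 163). The two roots are 37 and 126.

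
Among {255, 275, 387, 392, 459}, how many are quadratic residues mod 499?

(255/499) = +1 → QR.
(275/499) = -1 → non-residue.
(387/499) = +1 → QR.
(392/499) = -1 → non-residue.
(459/499) = +1 → QR.
Total quadratic residues among the 5: 3.

3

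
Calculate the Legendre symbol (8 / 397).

-1

Euler's criterion: (8/397) ≡ 8^198 (mod 397).
8^2 ≡ 64 (mod 397)
8^4 ≡ 126 (mod 397)
8^8 ≡ 393 (mod 397)
8^16 ≡ 16 (mod 397)
8^32 ≡ 256 (mod 397)
8^64 ≡ 31 (mod 397)
8^128 ≡ 167 (mod 397)
8^198 = 8^(128+64+4+2) ≡ 396 (mod 397).
Result is 396 ≡ −1, so (8/397) = −1.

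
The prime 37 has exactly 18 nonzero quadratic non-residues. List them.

Square k = 1,…,18 (k and 37−k give the same square):
1²=1, 2²=4, 3²=9, 4²=16, 5²=25, 6²=36, 7²≡12, 8²≡27, 9²≡7, 10²≡26, 11²≡10, 12²≡33, 13²≡21, 14²≡11, 15²≡3, 16²≡34, 17²≡30, 18²≡28 (mod 37).
The residues are {1, 3, 4, 7, 9, 10, 11, 12, 16, 21, 25, 26, 27, 28, 30, 33, 34, 36}; the non-residues are the remaining 18 nonzero classes.

2, 5, 6, 8, 13, 14, 15, 17, 18, 19, 20, 22, 23, 24, 29, 31, 32, 35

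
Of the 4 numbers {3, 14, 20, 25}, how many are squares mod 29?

2

(3/29) = -1 → non-residue.
(14/29) = -1 → non-residue.
(20/29) = +1 → QR.
(25/29) = +1 → QR.
Total quadratic residues among the 4: 2.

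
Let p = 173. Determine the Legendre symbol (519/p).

First reduce: 519 ≡ 0 (mod 173).
Top reduces to 0: gcd > 1, so the symbol is 0.

0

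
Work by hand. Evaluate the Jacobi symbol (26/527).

-1

Pull out 2: since 527 ≡ 7 (mod 8), (2/527) = +1.
Reciprocity: 13 ≡ 1 and 527 ≡ 3 (mod 4), so (13/527) = +(527/13).
Reduce top mod 13: now compute (7/13).
Reciprocity: 7 ≡ 3 and 13 ≡ 1 (mod 4), so (7/13) = +(13/7).
Reduce top mod 7: now compute (6/7).
Pull out 2: since 7 ≡ 7 (mod 8), (2/7) = +1.
Reciprocity: 3 ≡ 3 and 7 ≡ 3 (mod 4), so (3/7) = −(7/3).
Reduce top mod 3: now compute (1/3).
Reached (1/3) = 1. Collecting the sign flips along the way, the symbol is -1.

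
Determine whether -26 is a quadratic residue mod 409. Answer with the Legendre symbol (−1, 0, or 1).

-1

Euler's criterion: (-26/409) ≡ 383^204 (mod 409).
383^2 ≡ 267 (mod 409)
383^4 ≡ 123 (mod 409)
383^8 ≡ 405 (mod 409)
383^16 ≡ 16 (mod 409)
383^32 ≡ 256 (mod 409)
383^64 ≡ 96 (mod 409)
383^128 ≡ 218 (mod 409)
383^204 = 383^(128+64+8+4) ≡ 408 (mod 409).
Result is 408 ≡ −1, so (-26/409) = −1.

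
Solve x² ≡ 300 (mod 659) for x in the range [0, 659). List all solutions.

Since 659 ≡ 3 (mod 4), a square root of 300 is 300^((659+1)/4) = 300^165 mod 659.
Repeated squaring: 300^2≡376, 300^4≡350, 300^8≡585, 300^16≡204, 300^32≡99, 300^64≡575, 300^128≡466 (mod 659).
300^165 = 300^(128+32+4+1) ≡ 217 (mod 659).
Check: 217² = 47089 ≡ 300 (mod 659). The two roots are 217 and 442.

217, 442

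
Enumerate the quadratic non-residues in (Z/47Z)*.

Square k = 1,…,23 (k and 47−k give the same square):
1²=1, 2²=4, 3²=9, 4²=16, 5²=25, 6²=36, 7²≡2, 8²≡17, 9²≡34, 10²≡6, 11²≡27, 12²≡3, 13²≡28, 14²≡8, 15²≡37, 16²≡21, 17²≡7, 18²≡42, 19²≡32, 20²≡24, 21²≡18, 22²≡14, 23²≡12 (mod 47).
The residues are {1, 2, 3, 4, 6, 7, 8, 9, 12, 14, 16, 17, 18, 21, 24, 25, 27, 28, 32, 34, 36, 37, 42}; the non-residues are the remaining 23 nonzero classes.

5,10,11,13,15,19,20,22,23,26,29,30,31,33,35,38,39,40,41,43,44,45,46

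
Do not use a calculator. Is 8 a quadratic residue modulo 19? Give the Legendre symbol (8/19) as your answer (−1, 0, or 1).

Pull out 2^3: since 19 ≡ 3 (mod 8), (2/19) = -1, so (2/19)^3 = -1.
Reached (1/19) = 1. Collecting the sign flips along the way, the symbol is -1.

-1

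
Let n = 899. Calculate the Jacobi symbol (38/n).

1

Pull out 2: since 899 ≡ 3 (mod 8), (2/899) = -1.
Reciprocity: 19 ≡ 3 and 899 ≡ 3 (mod 4), so (19/899) = −(899/19).
Reduce top mod 19: now compute (6/19).
Pull out 2: since 19 ≡ 3 (mod 8), (2/19) = -1.
Reciprocity: 3 ≡ 3 and 19 ≡ 3 (mod 4), so (3/19) = −(19/3).
Reduce top mod 3: now compute (1/3).
Reached (1/3) = 1. Collecting the sign flips along the way, the symbol is +1.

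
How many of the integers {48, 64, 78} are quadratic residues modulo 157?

2

(48/157) = +1 → QR.
(64/157) = +1 → QR.
(78/157) = -1 → non-residue.
Total quadratic residues among the 3: 2.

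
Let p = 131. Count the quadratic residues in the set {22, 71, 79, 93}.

0

(22/131) = -1 → non-residue.
(71/131) = -1 → non-residue.
(79/131) = -1 → non-residue.
(93/131) = -1 → non-residue.
Total quadratic residues among the 4: 0.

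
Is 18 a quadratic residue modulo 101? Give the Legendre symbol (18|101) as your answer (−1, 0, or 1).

Pull out 2: since 101 ≡ 5 (mod 8), (2/101) = -1.
Reciprocity: 9 ≡ 1 and 101 ≡ 1 (mod 4), so (9/101) = +(101/9).
Reduce top mod 9: now compute (2/9).
Pull out 2: since 9 ≡ 1 (mod 8), (2/9) = +1.
Reached (1/9) = 1. Collecting the sign flips along the way, the symbol is -1.

-1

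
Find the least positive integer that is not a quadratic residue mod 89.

(2/89) = +1, so 2 is a residue.
(3/89) = −1, so 3 is the smallest positive non-residue mod 89.

3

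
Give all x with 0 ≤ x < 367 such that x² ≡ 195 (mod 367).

36, 331

Since 367 ≡ 3 (mod 4), a square root of 195 is 195^((367+1)/4) = 195^92 mod 367.
Repeated squaring: 195^2≡224, 195^4≡264, 195^8≡333, 195^16≡55, 195^32≡89, 195^64≡214 (mod 367).
195^92 = 195^(64+16+8+4) ≡ 36 (mod 367).
Check: 36² = 1296 ≡ 195 (mod 367). The two roots are 36 and 331.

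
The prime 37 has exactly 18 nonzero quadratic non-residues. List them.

Square k = 1,…,18 (k and 37−k give the same square):
1²=1, 2²=4, 3²=9, 4²=16, 5²=25, 6²=36, 7²≡12, 8²≡27, 9²≡7, 10²≡26, 11²≡10, 12²≡33, 13²≡21, 14²≡11, 15²≡3, 16²≡34, 17²≡30, 18²≡28 (mod 37).
The residues are {1, 3, 4, 7, 9, 10, 11, 12, 16, 21, 25, 26, 27, 28, 30, 33, 34, 36}; the non-residues are the remaining 18 nonzero classes.

2 5 6 8 13 14 15 17 18 19 20 22 23 24 29 31 32 35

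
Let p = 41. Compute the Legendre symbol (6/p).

-1

Pull out 2: since 41 ≡ 1 (mod 8), (2/41) = +1.
Reciprocity: 3 ≡ 3 and 41 ≡ 1 (mod 4), so (3/41) = +(41/3).
Reduce top mod 3: now compute (2/3).
Pull out 2: since 3 ≡ 3 (mod 8), (2/3) = -1.
Reached (1/3) = 1. Collecting the sign flips along the way, the symbol is -1.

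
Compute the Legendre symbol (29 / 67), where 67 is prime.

Euler's criterion: (29/67) ≡ 29^33 (mod 67).
29^2 ≡ 37 (mod 67)
29^4 ≡ 29 (mod 67)
29^8 ≡ 37 (mod 67)
29^16 ≡ 29 (mod 67)
29^32 ≡ 37 (mod 67)
29^33 = 29^(32+1) ≡ 1 (mod 67).
Result is 1, so (29/67) = 1.

1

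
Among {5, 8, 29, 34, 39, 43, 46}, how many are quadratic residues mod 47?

2

(5/47) = -1 → non-residue.
(8/47) = +1 → QR.
(29/47) = -1 → non-residue.
(34/47) = +1 → QR.
(39/47) = -1 → non-residue.
(43/47) = -1 → non-residue.
(46/47) = -1 → non-residue.
Total quadratic residues among the 7: 2.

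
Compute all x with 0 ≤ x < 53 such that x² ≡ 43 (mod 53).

19, 34

53 ≡ 1 (mod 4), so we find a root by search.
Trying successive values, 19² = 361 ≡ 43 (mod 53). The other root is 53 − 19 = 34.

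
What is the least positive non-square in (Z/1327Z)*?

3

(2/1327) = +1, so 2 is a residue.
(3/1327) = −1, so 3 is the smallest positive non-residue mod 1327.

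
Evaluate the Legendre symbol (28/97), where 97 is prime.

-1

Pull out 2^2: since 97 ≡ 1 (mod 8), (2/97) = +1, so (2/97)^2 = +1.
Reciprocity: 7 ≡ 3 and 97 ≡ 1 (mod 4), so (7/97) = +(97/7).
Reduce top mod 7: now compute (6/7).
Pull out 2: since 7 ≡ 7 (mod 8), (2/7) = +1.
Reciprocity: 3 ≡ 3 and 7 ≡ 3 (mod 4), so (3/7) = −(7/3).
Reduce top mod 3: now compute (1/3).
Reached (1/3) = 1. Collecting the sign flips along the way, the symbol is -1.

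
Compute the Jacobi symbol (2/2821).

-1

Pull out 2: since 2821 ≡ 5 (mod 8), (2/2821) = -1.
Reached (1/2821) = 1. Collecting the sign flips along the way, the symbol is -1.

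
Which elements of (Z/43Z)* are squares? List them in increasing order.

Square k = 1,…,21 (k and 43−k give the same square):
1²=1, 2²=4, 3²=9, 4²=16, 5²=25, 6²=36, 7²≡6, 8²≡21, 9²≡38, 10²≡14, 11²≡35, 12²≡15, 13²≡40, 14²≡24, 15²≡10, 16²≡41, 17²≡31, 18²≡23, 19²≡17, 20²≡13, 21²≡11 (mod 43).
So the quadratic residues mod 43 are {1, 4, 6, 9, 10, 11, 13, 14, 15, 16, 17, 21, 23, 24, 25, 31, 35, 36, 38, 40, 41}.

1,4,6,9,10,11,13,14,15,16,17,21,23,24,25,31,35,36,38,40,41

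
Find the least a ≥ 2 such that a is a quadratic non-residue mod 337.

5

(2/337) = +1, so 2 is a residue.
(3/337) = +1, so 3 is a residue.
(4/337) = +1, so 4 is a residue.
(5/337) = −1, so 5 is the smallest positive non-residue mod 337.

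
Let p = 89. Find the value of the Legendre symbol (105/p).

First reduce: 105 ≡ 16 (mod 89).
Pull out 2^4: since 89 ≡ 1 (mod 8), (2/89) = +1, so (2/89)^4 = +1.
Reached (1/89) = 1. Collecting the sign flips along the way, the symbol is +1.

1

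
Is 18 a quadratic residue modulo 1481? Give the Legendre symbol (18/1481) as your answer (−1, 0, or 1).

1

Pull out 2: since 1481 ≡ 1 (mod 8), (2/1481) = +1.
Reciprocity: 9 ≡ 1 and 1481 ≡ 1 (mod 4), so (9/1481) = +(1481/9).
Reduce top mod 9: now compute (5/9).
Reciprocity: 5 ≡ 1 and 9 ≡ 1 (mod 4), so (5/9) = +(9/5).
Reduce top mod 5: now compute (4/5).
Pull out 2^2: since 5 ≡ 5 (mod 8), (2/5) = -1, so (2/5)^2 = +1.
Reached (1/5) = 1. Collecting the sign flips along the way, the symbol is +1.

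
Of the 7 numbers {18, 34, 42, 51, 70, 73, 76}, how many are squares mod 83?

2

(18/83) = -1 → non-residue.
(34/83) = -1 → non-residue.
(42/83) = -1 → non-residue.
(51/83) = +1 → QR.
(70/83) = +1 → QR.
(73/83) = -1 → non-residue.
(76/83) = -1 → non-residue.
Total quadratic residues among the 7: 2.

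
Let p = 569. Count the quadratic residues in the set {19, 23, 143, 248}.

0

(19/569) = -1 → non-residue.
(23/569) = -1 → non-residue.
(143/569) = -1 → non-residue.
(248/569) = -1 → non-residue.
Total quadratic residues among the 4: 0.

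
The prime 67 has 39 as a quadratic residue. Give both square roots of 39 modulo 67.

21, 46

Since 67 ≡ 3 (mod 4), a square root of 39 is 39^((67+1)/4) = 39^17 mod 67.
Repeated squaring: 39^2≡47, 39^4≡65, 39^8≡4, 39^16≡16 (mod 67).
39^17 = 39^(16+1) ≡ 21 (mod 67).
Check: 21² = 441 ≡ 39 (mod 67). The two roots are 21 and 46.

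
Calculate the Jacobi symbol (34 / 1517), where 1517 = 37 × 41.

-1

Pull out 2: since 1517 ≡ 5 (mod 8), (2/1517) = -1.
Reciprocity: 17 ≡ 1 and 1517 ≡ 1 (mod 4), so (17/1517) = +(1517/17).
Reduce top mod 17: now compute (4/17).
Pull out 2^2: since 17 ≡ 1 (mod 8), (2/17) = +1, so (2/17)^2 = +1.
Reached (1/17) = 1. Collecting the sign flips along the way, the symbol is -1.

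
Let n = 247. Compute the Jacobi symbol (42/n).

1

Pull out 2: since 247 ≡ 7 (mod 8), (2/247) = +1.
Reciprocity: 21 ≡ 1 and 247 ≡ 3 (mod 4), so (21/247) = +(247/21).
Reduce top mod 21: now compute (16/21).
Pull out 2^4: since 21 ≡ 5 (mod 8), (2/21) = -1, so (2/21)^4 = +1.
Reached (1/21) = 1. Collecting the sign flips along the way, the symbol is +1.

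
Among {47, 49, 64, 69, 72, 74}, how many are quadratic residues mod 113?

(47/113) = -1 → non-residue.
(49/113) = +1 → QR.
(64/113) = +1 → QR.
(69/113) = +1 → QR.
(72/113) = +1 → QR.
(74/113) = -1 → non-residue.
Total quadratic residues among the 6: 4.

4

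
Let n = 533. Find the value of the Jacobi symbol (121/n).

1

Reciprocity: 121 ≡ 1 and 533 ≡ 1 (mod 4), so (121/533) = +(533/121).
Reduce top mod 121: now compute (49/121).
Reciprocity: 49 ≡ 1 and 121 ≡ 1 (mod 4), so (49/121) = +(121/49).
Reduce top mod 49: now compute (23/49).
Reciprocity: 23 ≡ 3 and 49 ≡ 1 (mod 4), so (23/49) = +(49/23).
Reduce top mod 23: now compute (3/23).
Reciprocity: 3 ≡ 3 and 23 ≡ 3 (mod 4), so (3/23) = −(23/3).
Reduce top mod 3: now compute (2/3).
Pull out 2: since 3 ≡ 3 (mod 8), (2/3) = -1.
Reached (1/3) = 1. Collecting the sign flips along the way, the symbol is +1.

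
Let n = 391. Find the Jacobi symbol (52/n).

Pull out 2^2: since 391 ≡ 7 (mod 8), (2/391) = +1, so (2/391)^2 = +1.
Reciprocity: 13 ≡ 1 and 391 ≡ 3 (mod 4), so (13/391) = +(391/13).
Reduce top mod 13: now compute (1/13).
Reached (1/13) = 1. Collecting the sign flips along the way, the symbol is +1.

1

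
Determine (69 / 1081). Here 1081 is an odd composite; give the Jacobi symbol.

0

Reciprocity: 69 ≡ 1 and 1081 ≡ 1 (mod 4), so (69/1081) = +(1081/69).
Reduce top mod 69: now compute (46/69).
Pull out 2: since 69 ≡ 5 (mod 8), (2/69) = -1.
Reciprocity: 23 ≡ 3 and 69 ≡ 1 (mod 4), so (23/69) = +(69/23).
Reduce top mod 23: now compute (0/23).
Top reduces to 0: gcd > 1, so the symbol is 0.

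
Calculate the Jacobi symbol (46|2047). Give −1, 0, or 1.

0

Pull out 2: since 2047 ≡ 7 (mod 8), (2/2047) = +1.
Reciprocity: 23 ≡ 3 and 2047 ≡ 3 (mod 4), so (23/2047) = −(2047/23).
Reduce top mod 23: now compute (0/23).
Top reduces to 0: gcd > 1, so the symbol is 0.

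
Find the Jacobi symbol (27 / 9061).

Reciprocity: 27 ≡ 3 and 9061 ≡ 1 (mod 4), so (27/9061) = +(9061/27).
Reduce top mod 27: now compute (16/27).
Pull out 2^4: since 27 ≡ 3 (mod 8), (2/27) = -1, so (2/27)^4 = +1.
Reached (1/27) = 1. Collecting the sign flips along the way, the symbol is +1.

1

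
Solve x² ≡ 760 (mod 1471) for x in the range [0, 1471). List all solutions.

414, 1057

Since 1471 ≡ 3 (mod 4), a square root of 760 is 760^((1471+1)/4) = 760^368 mod 1471.
Repeated squaring: 760^2≡968, 760^4≡1468, 760^8≡9, 760^16≡81, 760^32≡677, 760^64≡848, 760^128≡1256, 760^256≡624 (mod 1471).
760^368 = 760^(256+64+32+16) ≡ 414 (mod 1471).
Check: 414² = 171396 ≡ 760 (mod 1471). The two roots are 414 and 1057.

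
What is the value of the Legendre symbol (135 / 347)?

-1

Reciprocity: 135 ≡ 3 and 347 ≡ 3 (mod 4), so (135/347) = −(347/135).
Reduce top mod 135: now compute (77/135).
Reciprocity: 77 ≡ 1 and 135 ≡ 3 (mod 4), so (77/135) = +(135/77).
Reduce top mod 77: now compute (58/77).
Pull out 2: since 77 ≡ 5 (mod 8), (2/77) = -1.
Reciprocity: 29 ≡ 1 and 77 ≡ 1 (mod 4), so (29/77) = +(77/29).
Reduce top mod 29: now compute (19/29).
Reciprocity: 19 ≡ 3 and 29 ≡ 1 (mod 4), so (19/29) = +(29/19).
Reduce top mod 19: now compute (10/19).
Pull out 2: since 19 ≡ 3 (mod 8), (2/19) = -1.
Reciprocity: 5 ≡ 1 and 19 ≡ 3 (mod 4), so (5/19) = +(19/5).
Reduce top mod 5: now compute (4/5).
Pull out 2^2: since 5 ≡ 5 (mod 8), (2/5) = -1, so (2/5)^2 = +1.
Reached (1/5) = 1. Collecting the sign flips along the way, the symbol is -1.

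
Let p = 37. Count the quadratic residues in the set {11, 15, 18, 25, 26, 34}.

(11/37) = +1 → QR.
(15/37) = -1 → non-residue.
(18/37) = -1 → non-residue.
(25/37) = +1 → QR.
(26/37) = +1 → QR.
(34/37) = +1 → QR.
Total quadratic residues among the 6: 4.

4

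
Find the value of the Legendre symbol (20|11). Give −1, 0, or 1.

1

Euler's criterion: (20/11) ≡ 9^5 (mod 11).
9^2 ≡ 4 (mod 11)
9^4 ≡ 5 (mod 11)
9^5 = 9^(4+1) ≡ 1 (mod 11).
Result is 1, so (20/11) = 1.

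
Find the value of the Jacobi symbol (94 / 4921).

-1

Pull out 2: since 4921 ≡ 1 (mod 8), (2/4921) = +1.
Reciprocity: 47 ≡ 3 and 4921 ≡ 1 (mod 4), so (47/4921) = +(4921/47).
Reduce top mod 47: now compute (33/47).
Reciprocity: 33 ≡ 1 and 47 ≡ 3 (mod 4), so (33/47) = +(47/33).
Reduce top mod 33: now compute (14/33).
Pull out 2: since 33 ≡ 1 (mod 8), (2/33) = +1.
Reciprocity: 7 ≡ 3 and 33 ≡ 1 (mod 4), so (7/33) = +(33/7).
Reduce top mod 7: now compute (5/7).
Reciprocity: 5 ≡ 1 and 7 ≡ 3 (mod 4), so (5/7) = +(7/5).
Reduce top mod 5: now compute (2/5).
Pull out 2: since 5 ≡ 5 (mod 8), (2/5) = -1.
Reached (1/5) = 1. Collecting the sign flips along the way, the symbol is -1.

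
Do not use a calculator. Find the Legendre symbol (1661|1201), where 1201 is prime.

First reduce: 1661 ≡ 460 (mod 1201).
Pull out 2^2: since 1201 ≡ 1 (mod 8), (2/1201) = +1, so (2/1201)^2 = +1.
Reciprocity: 115 ≡ 3 and 1201 ≡ 1 (mod 4), so (115/1201) = +(1201/115).
Reduce top mod 115: now compute (51/115).
Reciprocity: 51 ≡ 3 and 115 ≡ 3 (mod 4), so (51/115) = −(115/51).
Reduce top mod 51: now compute (13/51).
Reciprocity: 13 ≡ 1 and 51 ≡ 3 (mod 4), so (13/51) = +(51/13).
Reduce top mod 13: now compute (12/13).
Pull out 2^2: since 13 ≡ 5 (mod 8), (2/13) = -1, so (2/13)^2 = +1.
Reciprocity: 3 ≡ 3 and 13 ≡ 1 (mod 4), so (3/13) = +(13/3).
Reduce top mod 3: now compute (1/3).
Reached (1/3) = 1. Collecting the sign flips along the way, the symbol is -1.

-1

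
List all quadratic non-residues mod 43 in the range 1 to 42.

2, 3, 5, 7, 8, 12, 18, 19, 20, 22, 26, 27, 28, 29, 30, 32, 33, 34, 37, 39, 42

Square k = 1,…,21 (k and 43−k give the same square):
1²=1, 2²=4, 3²=9, 4²=16, 5²=25, 6²=36, 7²≡6, 8²≡21, 9²≡38, 10²≡14, 11²≡35, 12²≡15, 13²≡40, 14²≡24, 15²≡10, 16²≡41, 17²≡31, 18²≡23, 19²≡17, 20²≡13, 21²≡11 (mod 43).
The residues are {1, 4, 6, 9, 10, 11, 13, 14, 15, 16, 17, 21, 23, 24, 25, 31, 35, 36, 38, 40, 41}; the non-residues are the remaining 21 nonzero classes.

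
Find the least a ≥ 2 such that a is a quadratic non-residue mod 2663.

5

(2/2663) = +1, so 2 is a residue.
(3/2663) = +1, so 3 is a residue.
(4/2663) = +1, so 4 is a residue.
(5/2663) = −1, so 5 is the smallest positive non-residue mod 2663.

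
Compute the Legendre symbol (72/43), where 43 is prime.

First reduce: 72 ≡ 29 (mod 43).
Reciprocity: 29 ≡ 1 and 43 ≡ 3 (mod 4), so (29/43) = +(43/29).
Reduce top mod 29: now compute (14/29).
Pull out 2: since 29 ≡ 5 (mod 8), (2/29) = -1.
Reciprocity: 7 ≡ 3 and 29 ≡ 1 (mod 4), so (7/29) = +(29/7).
Reduce top mod 7: now compute (1/7).
Reached (1/7) = 1. Collecting the sign flips along the way, the symbol is -1.

-1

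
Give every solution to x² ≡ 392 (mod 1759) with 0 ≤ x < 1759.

Since 1759 ≡ 3 (mod 4), a square root of 392 is 392^((1759+1)/4) = 392^440 mod 1759.
Repeated squaring: 392^2≡631, 392^4≡627, 392^8≡872, 392^16≡496, 392^32≡1515, 392^64≡1489, 392^128≡781, 392^256≡1347 (mod 1759).
392^440 = 392^(256+128+32+16+8) ≡ 982 (mod 1759).
Check: 982² = 964324 ≡ 392 (mod 1759). The two roots are 777 and 982.

777, 982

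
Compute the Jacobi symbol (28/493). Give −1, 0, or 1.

-1

Pull out 2^2: since 493 ≡ 5 (mod 8), (2/493) = -1, so (2/493)^2 = +1.
Reciprocity: 7 ≡ 3 and 493 ≡ 1 (mod 4), so (7/493) = +(493/7).
Reduce top mod 7: now compute (3/7).
Reciprocity: 3 ≡ 3 and 7 ≡ 3 (mod 4), so (3/7) = −(7/3).
Reduce top mod 3: now compute (1/3).
Reached (1/3) = 1. Collecting the sign flips along the way, the symbol is -1.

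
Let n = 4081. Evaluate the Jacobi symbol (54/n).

1

Pull out 2: since 4081 ≡ 1 (mod 8), (2/4081) = +1.
Reciprocity: 27 ≡ 3 and 4081 ≡ 1 (mod 4), so (27/4081) = +(4081/27).
Reduce top mod 27: now compute (4/27).
Pull out 2^2: since 27 ≡ 3 (mod 8), (2/27) = -1, so (2/27)^2 = +1.
Reached (1/27) = 1. Collecting the sign flips along the way, the symbol is +1.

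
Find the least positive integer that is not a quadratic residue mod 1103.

5

(2/1103) = +1, so 2 is a residue.
(3/1103) = +1, so 3 is a residue.
(4/1103) = +1, so 4 is a residue.
(5/1103) = −1, so 5 is the smallest positive non-residue mod 1103.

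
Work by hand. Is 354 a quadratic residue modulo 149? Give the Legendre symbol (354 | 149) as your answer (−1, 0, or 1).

-1

First reduce: 354 ≡ 56 (mod 149).
Pull out 2^3: since 149 ≡ 5 (mod 8), (2/149) = -1, so (2/149)^3 = -1.
Reciprocity: 7 ≡ 3 and 149 ≡ 1 (mod 4), so (7/149) = +(149/7).
Reduce top mod 7: now compute (2/7).
Pull out 2: since 7 ≡ 7 (mod 8), (2/7) = +1.
Reached (1/7) = 1. Collecting the sign flips along the way, the symbol is -1.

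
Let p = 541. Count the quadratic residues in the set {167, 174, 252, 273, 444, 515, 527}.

3

(167/541) = -1 → non-residue.
(174/541) = +1 → QR.
(252/541) = +1 → QR.
(273/541) = -1 → non-residue.
(444/541) = -1 → non-residue.
(515/541) = +1 → QR.
(527/541) = -1 → non-residue.
Total quadratic residues among the 7: 3.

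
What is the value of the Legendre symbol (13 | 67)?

Euler's criterion: (13/67) ≡ 13^33 (mod 67).
13^2 ≡ 35 (mod 67)
13^4 ≡ 19 (mod 67)
13^8 ≡ 26 (mod 67)
13^16 ≡ 6 (mod 67)
13^32 ≡ 36 (mod 67)
13^33 = 13^(32+1) ≡ 66 (mod 67).
Result is 66 ≡ −1, so (13/67) = −1.

-1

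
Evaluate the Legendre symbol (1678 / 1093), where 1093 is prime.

First reduce: 1678 ≡ 585 (mod 1093).
Reciprocity: 585 ≡ 1 and 1093 ≡ 1 (mod 4), so (585/1093) = +(1093/585).
Reduce top mod 585: now compute (508/585).
Pull out 2^2: since 585 ≡ 1 (mod 8), (2/585) = +1, so (2/585)^2 = +1.
Reciprocity: 127 ≡ 3 and 585 ≡ 1 (mod 4), so (127/585) = +(585/127).
Reduce top mod 127: now compute (77/127).
Reciprocity: 77 ≡ 1 and 127 ≡ 3 (mod 4), so (77/127) = +(127/77).
Reduce top mod 77: now compute (50/77).
Pull out 2: since 77 ≡ 5 (mod 8), (2/77) = -1.
Reciprocity: 25 ≡ 1 and 77 ≡ 1 (mod 4), so (25/77) = +(77/25).
Reduce top mod 25: now compute (2/25).
Pull out 2: since 25 ≡ 1 (mod 8), (2/25) = +1.
Reached (1/25) = 1. Collecting the sign flips along the way, the symbol is -1.

-1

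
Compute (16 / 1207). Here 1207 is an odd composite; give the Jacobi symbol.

1

Pull out 2^4: since 1207 ≡ 7 (mod 8), (2/1207) = +1, so (2/1207)^4 = +1.
Reached (1/1207) = 1. Collecting the sign flips along the way, the symbol is +1.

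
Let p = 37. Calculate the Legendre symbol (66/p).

-1

First reduce: 66 ≡ 29 (mod 37).
Reciprocity: 29 ≡ 1 and 37 ≡ 1 (mod 4), so (29/37) = +(37/29).
Reduce top mod 29: now compute (8/29).
Pull out 2^3: since 29 ≡ 5 (mod 8), (2/29) = -1, so (2/29)^3 = -1.
Reached (1/29) = 1. Collecting the sign flips along the way, the symbol is -1.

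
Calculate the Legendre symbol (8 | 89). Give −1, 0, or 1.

Pull out 2^3: since 89 ≡ 1 (mod 8), (2/89) = +1, so (2/89)^3 = +1.
Reached (1/89) = 1. Collecting the sign flips along the way, the symbol is +1.

1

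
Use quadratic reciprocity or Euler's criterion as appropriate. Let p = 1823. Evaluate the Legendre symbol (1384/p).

-1

Pull out 2^3: since 1823 ≡ 7 (mod 8), (2/1823) = +1, so (2/1823)^3 = +1.
Reciprocity: 173 ≡ 1 and 1823 ≡ 3 (mod 4), so (173/1823) = +(1823/173).
Reduce top mod 173: now compute (93/173).
Reciprocity: 93 ≡ 1 and 173 ≡ 1 (mod 4), so (93/173) = +(173/93).
Reduce top mod 93: now compute (80/93).
Pull out 2^4: since 93 ≡ 5 (mod 8), (2/93) = -1, so (2/93)^4 = +1.
Reciprocity: 5 ≡ 1 and 93 ≡ 1 (mod 4), so (5/93) = +(93/5).
Reduce top mod 5: now compute (3/5).
Reciprocity: 3 ≡ 3 and 5 ≡ 1 (mod 4), so (3/5) = +(5/3).
Reduce top mod 3: now compute (2/3).
Pull out 2: since 3 ≡ 3 (mod 8), (2/3) = -1.
Reached (1/3) = 1. Collecting the sign flips along the way, the symbol is -1.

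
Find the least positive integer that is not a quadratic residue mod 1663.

(2/1663) = +1, so 2 is a residue.
(3/1663) = −1, so 3 is the smallest positive non-residue mod 1663.

3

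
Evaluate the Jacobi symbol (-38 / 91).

1

First reduce: -38 ≡ 53 (mod 91).
Reciprocity: 53 ≡ 1 and 91 ≡ 3 (mod 4), so (53/91) = +(91/53).
Reduce top mod 53: now compute (38/53).
Pull out 2: since 53 ≡ 5 (mod 8), (2/53) = -1.
Reciprocity: 19 ≡ 3 and 53 ≡ 1 (mod 4), so (19/53) = +(53/19).
Reduce top mod 19: now compute (15/19).
Reciprocity: 15 ≡ 3 and 19 ≡ 3 (mod 4), so (15/19) = −(19/15).
Reduce top mod 15: now compute (4/15).
Pull out 2^2: since 15 ≡ 7 (mod 8), (2/15) = +1, so (2/15)^2 = +1.
Reached (1/15) = 1. Collecting the sign flips along the way, the symbol is +1.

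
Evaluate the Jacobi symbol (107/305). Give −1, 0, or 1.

-1

Reciprocity: 107 ≡ 3 and 305 ≡ 1 (mod 4), so (107/305) = +(305/107).
Reduce top mod 107: now compute (91/107).
Reciprocity: 91 ≡ 3 and 107 ≡ 3 (mod 4), so (91/107) = −(107/91).
Reduce top mod 91: now compute (16/91).
Pull out 2^4: since 91 ≡ 3 (mod 8), (2/91) = -1, so (2/91)^4 = +1.
Reached (1/91) = 1. Collecting the sign flips along the way, the symbol is -1.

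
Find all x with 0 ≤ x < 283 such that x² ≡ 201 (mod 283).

22, 261

Since 283 ≡ 3 (mod 4), a square root of 201 is 201^((283+1)/4) = 201^71 mod 283.
Repeated squaring: 201^2≡215, 201^4≡96, 201^8≡160, 201^16≡130, 201^32≡203, 201^64≡174 (mod 283).
201^71 = 201^(64+4+2+1) ≡ 261 (mod 283).
Check: 261² = 68121 ≡ 201 (mod 283). The two roots are 22 and 261.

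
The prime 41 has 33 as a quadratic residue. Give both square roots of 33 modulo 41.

41 ≡ 1 (mod 4), so we find a root by search.
Trying successive values, 19² = 361 ≡ 33 (mod 41). The other root is 41 − 19 = 22.

19, 22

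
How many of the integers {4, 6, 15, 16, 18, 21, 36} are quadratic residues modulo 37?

(4/37) = +1 → QR.
(6/37) = -1 → non-residue.
(15/37) = -1 → non-residue.
(16/37) = +1 → QR.
(18/37) = -1 → non-residue.
(21/37) = +1 → QR.
(36/37) = +1 → QR.
Total quadratic residues among the 7: 4.

4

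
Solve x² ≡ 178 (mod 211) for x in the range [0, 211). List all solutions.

38, 173

Since 211 ≡ 3 (mod 4), a square root of 178 is 178^((211+1)/4) = 178^53 mod 211.
Repeated squaring: 178^2≡34, 178^4≡101, 178^8≡73, 178^16≡54, 178^32≡173 (mod 211).
178^53 = 178^(32+16+4+1) ≡ 173 (mod 211).
Check: 173² = 29929 ≡ 178 (mod 211). The two roots are 38 and 173.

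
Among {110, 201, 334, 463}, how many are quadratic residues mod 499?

(110/499) = +1 → QR.
(201/499) = -1 → non-residue.
(334/499) = -1 → non-residue.
(463/499) = -1 → non-residue.
Total quadratic residues among the 4: 1.

1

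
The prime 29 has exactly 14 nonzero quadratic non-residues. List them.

Square k = 1,…,14 (k and 29−k give the same square):
1²=1, 2²=4, 3²=9, 4²=16, 5²=25, 6²≡7, 7²≡20, 8²≡6, 9²≡23, 10²≡13, 11²≡5, 12²≡28, 13²≡24, 14²≡22 (mod 29).
The residues are {1, 4, 5, 6, 7, 9, 13, 16, 20, 22, 23, 24, 25, 28}; the non-residues are the remaining 14 nonzero classes.

2,3,8,10,11,12,14,15,17,18,19,21,26,27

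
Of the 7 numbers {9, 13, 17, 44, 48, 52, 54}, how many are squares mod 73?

3

(9/73) = +1 → QR.
(13/73) = -1 → non-residue.
(17/73) = -1 → non-residue.
(44/73) = -1 → non-residue.
(48/73) = +1 → QR.
(52/73) = -1 → non-residue.
(54/73) = +1 → QR.
Total quadratic residues among the 7: 3.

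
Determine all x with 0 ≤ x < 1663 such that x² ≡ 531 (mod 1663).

Since 1663 ≡ 3 (mod 4), a square root of 531 is 531^((1663+1)/4) = 531^416 mod 1663.
Repeated squaring: 531^2≡914, 531^4≡570, 531^8≡615, 531^16≡724, 531^32≡331, 531^64≡1466, 531^128≡560, 531^256≡956 (mod 1663).
531^416 = 531^(256+128+32) ≡ 1532 (mod 1663).
Check: 1532² = 2347024 ≡ 531 (mod 1663). The two roots are 131 and 1532.

131, 1532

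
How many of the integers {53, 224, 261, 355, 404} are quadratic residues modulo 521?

(53/521) = +1 → QR.
(224/521) = -1 → non-residue.
(261/521) = +1 → QR.
(355/521) = +1 → QR.
(404/521) = +1 → QR.
Total quadratic residues among the 5: 4.

4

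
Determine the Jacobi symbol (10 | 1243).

Pull out 2: since 1243 ≡ 3 (mod 8), (2/1243) = -1.
Reciprocity: 5 ≡ 1 and 1243 ≡ 3 (mod 4), so (5/1243) = +(1243/5).
Reduce top mod 5: now compute (3/5).
Reciprocity: 3 ≡ 3 and 5 ≡ 1 (mod 4), so (3/5) = +(5/3).
Reduce top mod 3: now compute (2/3).
Pull out 2: since 3 ≡ 3 (mod 8), (2/3) = -1.
Reached (1/3) = 1. Collecting the sign flips along the way, the symbol is +1.

1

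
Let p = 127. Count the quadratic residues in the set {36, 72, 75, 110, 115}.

3

(36/127) = +1 → QR.
(72/127) = +1 → QR.
(75/127) = -1 → non-residue.
(110/127) = -1 → non-residue.
(115/127) = +1 → QR.
Total quadratic residues among the 5: 3.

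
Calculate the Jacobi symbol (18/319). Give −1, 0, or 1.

1

Pull out 2: since 319 ≡ 7 (mod 8), (2/319) = +1.
Reciprocity: 9 ≡ 1 and 319 ≡ 3 (mod 4), so (9/319) = +(319/9).
Reduce top mod 9: now compute (4/9).
Pull out 2^2: since 9 ≡ 1 (mod 8), (2/9) = +1, so (2/9)^2 = +1.
Reached (1/9) = 1. Collecting the sign flips along the way, the symbol is +1.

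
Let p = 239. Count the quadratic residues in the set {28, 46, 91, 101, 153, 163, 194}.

(28/239) = -1 → non-residue.
(46/239) = -1 → non-residue.
(91/239) = +1 → QR.
(101/239) = +1 → QR.
(153/239) = +1 → QR.
(163/239) = +1 → QR.
(194/239) = -1 → non-residue.
Total quadratic residues among the 7: 4.

4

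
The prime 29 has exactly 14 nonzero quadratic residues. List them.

1, 4, 5, 6, 7, 9, 13, 16, 20, 22, 23, 24, 25, 28

Square k = 1,…,14 (k and 29−k give the same square):
1²=1, 2²=4, 3²=9, 4²=16, 5²=25, 6²≡7, 7²≡20, 8²≡6, 9²≡23, 10²≡13, 11²≡5, 12²≡28, 13²≡24, 14²≡22 (mod 29).
So the quadratic residues mod 29 are {1, 4, 5, 6, 7, 9, 13, 16, 20, 22, 23, 24, 25, 28}.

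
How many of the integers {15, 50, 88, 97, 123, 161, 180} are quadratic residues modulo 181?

(15/181) = +1 → QR.
(50/181) = -1 → non-residue.
(88/181) = -1 → non-residue.
(97/181) = -1 → non-residue.
(123/181) = -1 → non-residue.
(161/181) = +1 → QR.
(180/181) = +1 → QR.
Total quadratic residues among the 7: 3.

3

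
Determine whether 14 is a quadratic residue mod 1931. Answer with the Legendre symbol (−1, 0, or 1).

-1

Pull out 2: since 1931 ≡ 3 (mod 8), (2/1931) = -1.
Reciprocity: 7 ≡ 3 and 1931 ≡ 3 (mod 4), so (7/1931) = −(1931/7).
Reduce top mod 7: now compute (6/7).
Pull out 2: since 7 ≡ 7 (mod 8), (2/7) = +1.
Reciprocity: 3 ≡ 3 and 7 ≡ 3 (mod 4), so (3/7) = −(7/3).
Reduce top mod 3: now compute (1/3).
Reached (1/3) = 1. Collecting the sign flips along the way, the symbol is -1.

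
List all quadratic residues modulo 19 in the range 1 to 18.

1 4 5 6 7 9 11 16 17

Square k = 1,…,9 (k and 19−k give the same square):
1²=1, 2²=4, 3²=9, 4²=16, 5²≡6, 6²≡17, 7²≡11, 8²≡7, 9²≡5 (mod 19).
So the quadratic residues mod 19 are {1, 4, 5, 6, 7, 9, 11, 16, 17}.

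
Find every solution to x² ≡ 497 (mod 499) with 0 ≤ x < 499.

Since 499 ≡ 3 (mod 4), a square root of 497 is 497^((499+1)/4) = 497^125 mod 499.
Repeated squaring: 497^2≡4, 497^4≡16, 497^8≡256, 497^16≡167, 497^32≡444, 497^64≡31 (mod 499).
497^125 = 497^(64+32+16+8+4+1) ≡ 67 (mod 499).
Check: 67² = 4489 ≡ 497 (mod 499). The two roots are 67 and 432.

67, 432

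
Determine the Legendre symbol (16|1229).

1

Pull out 2^4: since 1229 ≡ 5 (mod 8), (2/1229) = -1, so (2/1229)^4 = +1.
Reached (1/1229) = 1. Collecting the sign flips along the way, the symbol is +1.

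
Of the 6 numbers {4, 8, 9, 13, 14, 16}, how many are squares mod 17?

(4/17) = +1 → QR.
(8/17) = +1 → QR.
(9/17) = +1 → QR.
(13/17) = +1 → QR.
(14/17) = -1 → non-residue.
(16/17) = +1 → QR.
Total quadratic residues among the 6: 5.

5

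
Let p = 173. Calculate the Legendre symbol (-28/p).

-1

Euler's criterion: (-28/173) ≡ 145^86 (mod 173).
145^2 ≡ 92 (mod 173)
145^4 ≡ 160 (mod 173)
145^8 ≡ 169 (mod 173)
145^16 ≡ 16 (mod 173)
145^32 ≡ 83 (mod 173)
145^64 ≡ 142 (mod 173)
145^86 = 145^(64+16+4+2) ≡ 172 (mod 173).
Result is 172 ≡ −1, so (-28/173) = −1.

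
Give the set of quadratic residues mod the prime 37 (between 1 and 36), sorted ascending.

1, 3, 4, 7, 9, 10, 11, 12, 16, 21, 25, 26, 27, 28, 30, 33, 34, 36

Square k = 1,…,18 (k and 37−k give the same square):
1²=1, 2²=4, 3²=9, 4²=16, 5²=25, 6²=36, 7²≡12, 8²≡27, 9²≡7, 10²≡26, 11²≡10, 12²≡33, 13²≡21, 14²≡11, 15²≡3, 16²≡34, 17²≡30, 18²≡28 (mod 37).
So the quadratic residues mod 37 are {1, 3, 4, 7, 9, 10, 11, 12, 16, 21, 25, 26, 27, 28, 30, 33, 34, 36}.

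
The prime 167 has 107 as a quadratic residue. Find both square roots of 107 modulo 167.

21, 146

Since 167 ≡ 3 (mod 4), a square root of 107 is 107^((167+1)/4) = 107^42 mod 167.
Repeated squaring: 107^2≡93, 107^4≡132, 107^8≡56, 107^16≡130, 107^32≡33 (mod 167).
107^42 = 107^(32+8+2) ≡ 21 (mod 167).
Check: 21² = 441 ≡ 107 (mod 167). The two roots are 21 and 146.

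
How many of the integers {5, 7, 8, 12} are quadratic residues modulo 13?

1

(5/13) = -1 → non-residue.
(7/13) = -1 → non-residue.
(8/13) = -1 → non-residue.
(12/13) = +1 → QR.
Total quadratic residues among the 4: 1.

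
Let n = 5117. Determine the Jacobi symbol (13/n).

-1

Reciprocity: 13 ≡ 1 and 5117 ≡ 1 (mod 4), so (13/5117) = +(5117/13).
Reduce top mod 13: now compute (8/13).
Pull out 2^3: since 13 ≡ 5 (mod 8), (2/13) = -1, so (2/13)^3 = -1.
Reached (1/13) = 1. Collecting the sign flips along the way, the symbol is -1.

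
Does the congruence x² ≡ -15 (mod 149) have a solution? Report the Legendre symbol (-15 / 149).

Euler's criterion: (-15/149) ≡ 134^74 (mod 149).
134^2 ≡ 76 (mod 149)
134^4 ≡ 114 (mod 149)
134^8 ≡ 33 (mod 149)
134^16 ≡ 46 (mod 149)
134^32 ≡ 30 (mod 149)
134^64 ≡ 6 (mod 149)
134^74 = 134^(64+8+2) ≡ 148 (mod 149).
Result is 148 ≡ −1, so (-15/149) = −1.

-1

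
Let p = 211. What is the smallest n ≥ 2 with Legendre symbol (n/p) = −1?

2

(2/211) = −1, so 2 is the smallest positive non-residue mod 211.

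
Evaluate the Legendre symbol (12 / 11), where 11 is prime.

First reduce: 12 ≡ 1 (mod 11).
Reached (1/11) = 1. Collecting the sign flips along the way, the symbol is +1.

1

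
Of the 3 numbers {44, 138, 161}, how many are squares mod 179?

2

(44/179) = -1 → non-residue.
(138/179) = +1 → QR.
(161/179) = +1 → QR.
Total quadratic residues among the 3: 2.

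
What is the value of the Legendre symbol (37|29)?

-1

Euler's criterion: (37/29) ≡ 8^14 (mod 29).
8^2 ≡ 6 (mod 29)
8^4 ≡ 7 (mod 29)
8^8 ≡ 20 (mod 29)
8^14 = 8^(8+4+2) ≡ 28 (mod 29).
Result is 28 ≡ −1, so (37/29) = −1.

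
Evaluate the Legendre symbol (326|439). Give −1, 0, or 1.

Pull out 2: since 439 ≡ 7 (mod 8), (2/439) = +1.
Reciprocity: 163 ≡ 3 and 439 ≡ 3 (mod 4), so (163/439) = −(439/163).
Reduce top mod 163: now compute (113/163).
Reciprocity: 113 ≡ 1 and 163 ≡ 3 (mod 4), so (113/163) = +(163/113).
Reduce top mod 113: now compute (50/113).
Pull out 2: since 113 ≡ 1 (mod 8), (2/113) = +1.
Reciprocity: 25 ≡ 1 and 113 ≡ 1 (mod 4), so (25/113) = +(113/25).
Reduce top mod 25: now compute (13/25).
Reciprocity: 13 ≡ 1 and 25 ≡ 1 (mod 4), so (13/25) = +(25/13).
Reduce top mod 13: now compute (12/13).
Pull out 2^2: since 13 ≡ 5 (mod 8), (2/13) = -1, so (2/13)^2 = +1.
Reciprocity: 3 ≡ 3 and 13 ≡ 1 (mod 4), so (3/13) = +(13/3).
Reduce top mod 3: now compute (1/3).
Reached (1/3) = 1. Collecting the sign flips along the way, the symbol is -1.

-1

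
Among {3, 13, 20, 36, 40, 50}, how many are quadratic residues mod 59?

3

(3/59) = +1 → QR.
(13/59) = -1 → non-residue.
(20/59) = +1 → QR.
(36/59) = +1 → QR.
(40/59) = -1 → non-residue.
(50/59) = -1 → non-residue.
Total quadratic residues among the 6: 3.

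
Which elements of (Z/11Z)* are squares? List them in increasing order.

Square k = 1,…,5 (k and 11−k give the same square):
1²=1, 2²=4, 3²=9, 4²≡5, 5²≡3 (mod 11).
So the quadratic residues mod 11 are {1, 3, 4, 5, 9}.

1, 3, 4, 5, 9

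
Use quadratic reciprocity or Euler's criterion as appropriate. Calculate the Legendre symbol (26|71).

Pull out 2: since 71 ≡ 7 (mod 8), (2/71) = +1.
Reciprocity: 13 ≡ 1 and 71 ≡ 3 (mod 4), so (13/71) = +(71/13).
Reduce top mod 13: now compute (6/13).
Pull out 2: since 13 ≡ 5 (mod 8), (2/13) = -1.
Reciprocity: 3 ≡ 3 and 13 ≡ 1 (mod 4), so (3/13) = +(13/3).
Reduce top mod 3: now compute (1/3).
Reached (1/3) = 1. Collecting the sign flips along the way, the symbol is -1.

-1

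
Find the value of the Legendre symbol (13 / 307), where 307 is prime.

Reciprocity: 13 ≡ 1 and 307 ≡ 3 (mod 4), so (13/307) = +(307/13).
Reduce top mod 13: now compute (8/13).
Pull out 2^3: since 13 ≡ 5 (mod 8), (2/13) = -1, so (2/13)^3 = -1.
Reached (1/13) = 1. Collecting the sign flips along the way, the symbol is -1.

-1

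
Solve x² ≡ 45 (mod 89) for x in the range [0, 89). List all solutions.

32, 57

89 ≡ 1 (mod 4), so we find a root by search.
Trying successive values, 32² = 1024 ≡ 45 (mod 89). The other root is 89 − 32 = 57.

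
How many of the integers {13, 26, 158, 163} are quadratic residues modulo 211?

(13/211) = +1 → QR.
(26/211) = -1 → non-residue.
(158/211) = -1 → non-residue.
(163/211) = +1 → QR.
Total quadratic residues among the 4: 2.

2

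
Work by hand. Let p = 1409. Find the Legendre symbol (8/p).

1

Pull out 2^3: since 1409 ≡ 1 (mod 8), (2/1409) = +1, so (2/1409)^3 = +1.
Reached (1/1409) = 1. Collecting the sign flips along the way, the symbol is +1.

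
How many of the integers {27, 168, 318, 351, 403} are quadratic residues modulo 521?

2

(27/521) = -1 → non-residue.
(168/521) = +1 → QR.
(318/521) = -1 → non-residue.
(351/521) = -1 → non-residue.
(403/521) = +1 → QR.
Total quadratic residues among the 5: 2.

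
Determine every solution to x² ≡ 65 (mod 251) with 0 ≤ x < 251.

124, 127

Since 251 ≡ 3 (mod 4), a square root of 65 is 65^((251+1)/4) = 65^63 mod 251.
Repeated squaring: 65^2≡209, 65^4≡7, 65^8≡49, 65^16≡142, 65^32≡84 (mod 251).
65^63 = 65^(32+16+8+4+2+1) ≡ 124 (mod 251).
Check: 124² = 15376 ≡ 65 (mod 251). The two roots are 124 and 127.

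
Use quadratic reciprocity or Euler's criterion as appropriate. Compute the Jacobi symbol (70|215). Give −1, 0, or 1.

Pull out 2: since 215 ≡ 7 (mod 8), (2/215) = +1.
Reciprocity: 35 ≡ 3 and 215 ≡ 3 (mod 4), so (35/215) = −(215/35).
Reduce top mod 35: now compute (5/35).
Reciprocity: 5 ≡ 1 and 35 ≡ 3 (mod 4), so (5/35) = +(35/5).
Reduce top mod 5: now compute (0/5).
Top reduces to 0: gcd > 1, so the symbol is 0.

0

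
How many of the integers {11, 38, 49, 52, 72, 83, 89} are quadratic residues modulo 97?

4

(11/97) = +1 → QR.
(38/97) = -1 → non-residue.
(49/97) = +1 → QR.
(52/97) = -1 → non-residue.
(72/97) = +1 → QR.
(83/97) = -1 → non-residue.
(89/97) = +1 → QR.
Total quadratic residues among the 7: 4.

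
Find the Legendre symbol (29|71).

Reciprocity: 29 ≡ 1 and 71 ≡ 3 (mod 4), so (29/71) = +(71/29).
Reduce top mod 29: now compute (13/29).
Reciprocity: 13 ≡ 1 and 29 ≡ 1 (mod 4), so (13/29) = +(29/13).
Reduce top mod 13: now compute (3/13).
Reciprocity: 3 ≡ 3 and 13 ≡ 1 (mod 4), so (3/13) = +(13/3).
Reduce top mod 3: now compute (1/3).
Reached (1/3) = 1. Collecting the sign flips along the way, the symbol is +1.

1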